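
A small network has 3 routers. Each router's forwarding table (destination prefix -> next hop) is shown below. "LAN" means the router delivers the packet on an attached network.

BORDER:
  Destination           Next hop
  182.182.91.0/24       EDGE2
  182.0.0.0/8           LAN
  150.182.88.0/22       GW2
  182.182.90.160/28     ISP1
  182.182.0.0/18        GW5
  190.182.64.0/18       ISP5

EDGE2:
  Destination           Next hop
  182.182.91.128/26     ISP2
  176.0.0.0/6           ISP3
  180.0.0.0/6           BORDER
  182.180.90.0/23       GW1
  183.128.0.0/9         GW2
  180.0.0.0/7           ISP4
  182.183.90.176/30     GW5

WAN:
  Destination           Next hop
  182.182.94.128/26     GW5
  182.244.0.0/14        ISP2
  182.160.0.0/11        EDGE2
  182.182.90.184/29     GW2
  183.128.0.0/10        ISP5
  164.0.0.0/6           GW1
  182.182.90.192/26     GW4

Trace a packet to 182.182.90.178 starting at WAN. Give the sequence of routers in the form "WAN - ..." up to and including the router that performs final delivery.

At WAN: longest match for 182.182.90.178 is 182.160.0.0/11 -> EDGE2
At EDGE2: longest match for 182.182.90.178 is 180.0.0.0/6 -> BORDER
At BORDER: longest match for 182.182.90.178 is 182.0.0.0/8 -> LAN

WAN - EDGE2 - BORDER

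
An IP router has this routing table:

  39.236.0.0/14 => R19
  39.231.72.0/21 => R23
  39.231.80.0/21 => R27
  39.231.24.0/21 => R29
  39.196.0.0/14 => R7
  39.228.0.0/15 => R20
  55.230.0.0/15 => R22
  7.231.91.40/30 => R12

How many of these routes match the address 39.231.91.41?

No listed prefix contains 39.231.91.41.
Total matching entries: 0.

0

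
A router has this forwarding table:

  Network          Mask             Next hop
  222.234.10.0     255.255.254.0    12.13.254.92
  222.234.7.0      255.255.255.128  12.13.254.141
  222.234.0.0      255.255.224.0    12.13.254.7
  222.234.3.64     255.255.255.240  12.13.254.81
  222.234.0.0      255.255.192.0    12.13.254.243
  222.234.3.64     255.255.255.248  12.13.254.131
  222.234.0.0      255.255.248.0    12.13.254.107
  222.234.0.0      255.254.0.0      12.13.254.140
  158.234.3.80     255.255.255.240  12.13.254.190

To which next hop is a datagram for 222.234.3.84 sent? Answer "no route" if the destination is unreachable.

12.13.254.107

Routes whose prefix contains 222.234.3.84:
  222.234.0.0/15 (222.234.0.0 - 222.235.255.255) -> 12.13.254.140
  222.234.0.0/18 (222.234.0.0 - 222.234.63.255) -> 12.13.254.243
  222.234.0.0/19 (222.234.0.0 - 222.234.31.255) -> 12.13.254.7
  222.234.0.0/21 (222.234.0.0 - 222.234.7.255) -> 12.13.254.107
More-specific entries that do NOT match:
  222.234.3.64/29 (222.234.3.64 - 222.234.3.71) does not contain 222.234.3.84
  222.234.3.64/28 (222.234.3.64 - 222.234.3.79) does not contain 222.234.3.84
  158.234.3.80/28 (158.234.3.80 - 158.234.3.95) does not contain 222.234.3.84
  222.234.7.0/25 (222.234.7.0 - 222.234.7.127) does not contain 222.234.3.84
  222.234.10.0/23 (222.234.10.0 - 222.234.11.255) does not contain 222.234.3.84
Longest matching prefix is /21 -> next hop 12.13.254.107.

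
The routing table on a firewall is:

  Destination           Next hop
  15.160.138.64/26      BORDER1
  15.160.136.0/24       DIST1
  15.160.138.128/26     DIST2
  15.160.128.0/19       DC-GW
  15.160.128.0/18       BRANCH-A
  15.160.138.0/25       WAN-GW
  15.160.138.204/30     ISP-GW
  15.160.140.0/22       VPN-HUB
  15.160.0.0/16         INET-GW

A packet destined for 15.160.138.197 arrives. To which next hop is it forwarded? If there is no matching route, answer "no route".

Routes whose prefix contains 15.160.138.197:
  15.160.0.0/16 (15.160.0.0 - 15.160.255.255) -> INET-GW
  15.160.128.0/18 (15.160.128.0 - 15.160.191.255) -> BRANCH-A
  15.160.128.0/19 (15.160.128.0 - 15.160.159.255) -> DC-GW
More-specific entries that do NOT match:
  15.160.138.204/30 (15.160.138.204 - 15.160.138.207) does not contain 15.160.138.197
  15.160.138.64/26 (15.160.138.64 - 15.160.138.127) does not contain 15.160.138.197
  15.160.138.128/26 (15.160.138.128 - 15.160.138.191) does not contain 15.160.138.197
  15.160.138.0/25 (15.160.138.0 - 15.160.138.127) does not contain 15.160.138.197
  15.160.136.0/24 (15.160.136.0 - 15.160.136.255) does not contain 15.160.138.197
  15.160.140.0/22 (15.160.140.0 - 15.160.143.255) does not contain 15.160.138.197
Longest matching prefix is /19 -> next hop DC-GW.

DC-GW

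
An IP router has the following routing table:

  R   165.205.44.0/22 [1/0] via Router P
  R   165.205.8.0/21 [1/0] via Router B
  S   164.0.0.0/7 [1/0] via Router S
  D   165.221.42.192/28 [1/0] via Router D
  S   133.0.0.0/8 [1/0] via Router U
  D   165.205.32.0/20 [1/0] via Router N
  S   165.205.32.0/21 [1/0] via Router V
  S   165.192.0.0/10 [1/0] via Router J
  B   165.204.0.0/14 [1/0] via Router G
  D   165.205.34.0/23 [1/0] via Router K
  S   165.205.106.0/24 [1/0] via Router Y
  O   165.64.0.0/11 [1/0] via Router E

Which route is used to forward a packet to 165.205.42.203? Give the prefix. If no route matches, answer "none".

Entries matching 165.205.42.203:
  164.0.0.0/7 (164.0.0.0 - 165.255.255.255)
  165.192.0.0/10 (165.192.0.0 - 165.255.255.255)
  165.204.0.0/14 (165.204.0.0 - 165.207.255.255)
  165.205.32.0/20 (165.205.32.0 - 165.205.47.255)
Most specific is 165.205.32.0/20.

165.205.32.0/20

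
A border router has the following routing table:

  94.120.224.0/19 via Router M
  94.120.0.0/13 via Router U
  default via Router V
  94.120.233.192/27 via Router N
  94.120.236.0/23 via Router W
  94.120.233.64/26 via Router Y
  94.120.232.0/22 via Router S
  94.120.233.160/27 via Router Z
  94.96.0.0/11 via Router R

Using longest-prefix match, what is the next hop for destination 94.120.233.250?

Router S

Routes whose prefix contains 94.120.233.250:
  0.0.0.0/0 (default, matches everything) -> Router V
  94.96.0.0/11 (94.96.0.0 - 94.127.255.255) -> Router R
  94.120.0.0/13 (94.120.0.0 - 94.127.255.255) -> Router U
  94.120.224.0/19 (94.120.224.0 - 94.120.255.255) -> Router M
  94.120.232.0/22 (94.120.232.0 - 94.120.235.255) -> Router S
More-specific entries that do NOT match:
  94.120.233.192/27 (94.120.233.192 - 94.120.233.223) does not contain 94.120.233.250
  94.120.233.160/27 (94.120.233.160 - 94.120.233.191) does not contain 94.120.233.250
  94.120.233.64/26 (94.120.233.64 - 94.120.233.127) does not contain 94.120.233.250
  94.120.236.0/23 (94.120.236.0 - 94.120.237.255) does not contain 94.120.233.250
Longest matching prefix is /22 -> next hop Router S.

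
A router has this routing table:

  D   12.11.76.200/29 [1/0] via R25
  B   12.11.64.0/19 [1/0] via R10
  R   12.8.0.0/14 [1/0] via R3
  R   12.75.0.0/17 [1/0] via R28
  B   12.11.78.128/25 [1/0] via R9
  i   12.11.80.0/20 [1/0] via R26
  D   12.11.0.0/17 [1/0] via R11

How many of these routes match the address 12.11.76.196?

Prefixes containing 12.11.76.196:
  12.8.0.0/14 (12.8.0.0 - 12.11.255.255)
  12.11.0.0/17 (12.11.0.0 - 12.11.127.255)
  12.11.64.0/19 (12.11.64.0 - 12.11.95.255)
Total matching entries: 3.

3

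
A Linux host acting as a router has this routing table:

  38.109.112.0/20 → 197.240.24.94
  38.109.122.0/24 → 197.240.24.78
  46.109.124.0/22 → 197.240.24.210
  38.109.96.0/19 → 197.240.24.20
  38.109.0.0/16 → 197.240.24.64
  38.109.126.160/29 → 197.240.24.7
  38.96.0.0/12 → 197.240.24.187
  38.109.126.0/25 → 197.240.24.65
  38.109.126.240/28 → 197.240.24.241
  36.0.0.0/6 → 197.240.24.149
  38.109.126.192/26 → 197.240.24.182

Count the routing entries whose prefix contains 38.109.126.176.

5

Prefixes containing 38.109.126.176:
  36.0.0.0/6 (36.0.0.0 - 39.255.255.255)
  38.96.0.0/12 (38.96.0.0 - 38.111.255.255)
  38.109.0.0/16 (38.109.0.0 - 38.109.255.255)
  38.109.96.0/19 (38.109.96.0 - 38.109.127.255)
  38.109.112.0/20 (38.109.112.0 - 38.109.127.255)
Total matching entries: 5.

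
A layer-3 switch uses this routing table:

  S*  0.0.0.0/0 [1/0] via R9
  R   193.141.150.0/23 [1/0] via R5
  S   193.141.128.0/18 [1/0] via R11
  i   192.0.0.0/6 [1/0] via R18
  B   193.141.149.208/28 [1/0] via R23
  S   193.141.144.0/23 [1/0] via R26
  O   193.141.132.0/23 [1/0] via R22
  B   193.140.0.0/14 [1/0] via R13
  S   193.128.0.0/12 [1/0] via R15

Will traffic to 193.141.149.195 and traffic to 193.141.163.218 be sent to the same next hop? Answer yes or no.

193.141.149.195: longest match 193.141.128.0/18 -> R11
193.141.163.218: longest match 193.141.128.0/18 -> R11

yes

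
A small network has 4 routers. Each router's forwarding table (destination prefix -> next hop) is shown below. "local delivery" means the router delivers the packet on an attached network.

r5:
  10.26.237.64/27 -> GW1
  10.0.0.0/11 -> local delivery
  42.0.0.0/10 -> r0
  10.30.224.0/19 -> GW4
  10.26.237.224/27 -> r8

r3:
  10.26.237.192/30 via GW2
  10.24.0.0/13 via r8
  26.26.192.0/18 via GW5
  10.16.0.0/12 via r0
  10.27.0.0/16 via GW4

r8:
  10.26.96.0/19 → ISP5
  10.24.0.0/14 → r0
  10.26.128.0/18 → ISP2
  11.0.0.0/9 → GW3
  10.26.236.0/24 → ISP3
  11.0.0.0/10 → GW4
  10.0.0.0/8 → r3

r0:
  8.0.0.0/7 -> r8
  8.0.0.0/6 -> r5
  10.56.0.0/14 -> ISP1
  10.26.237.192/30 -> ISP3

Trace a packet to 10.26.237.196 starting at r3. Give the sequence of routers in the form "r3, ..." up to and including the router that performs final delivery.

r3, r8, r0, r5

At r3: longest match for 10.26.237.196 is 10.24.0.0/13 -> r8
At r8: longest match for 10.26.237.196 is 10.24.0.0/14 -> r0
At r0: longest match for 10.26.237.196 is 8.0.0.0/6 -> r5
At r5: longest match for 10.26.237.196 is 10.0.0.0/11 -> local delivery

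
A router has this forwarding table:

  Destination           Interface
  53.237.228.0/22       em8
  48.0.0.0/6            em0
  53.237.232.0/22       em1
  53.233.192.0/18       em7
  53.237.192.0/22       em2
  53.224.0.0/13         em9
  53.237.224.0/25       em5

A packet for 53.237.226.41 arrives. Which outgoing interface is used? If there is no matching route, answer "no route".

No entry's prefix contains 53.237.226.41; there is no default route.

no route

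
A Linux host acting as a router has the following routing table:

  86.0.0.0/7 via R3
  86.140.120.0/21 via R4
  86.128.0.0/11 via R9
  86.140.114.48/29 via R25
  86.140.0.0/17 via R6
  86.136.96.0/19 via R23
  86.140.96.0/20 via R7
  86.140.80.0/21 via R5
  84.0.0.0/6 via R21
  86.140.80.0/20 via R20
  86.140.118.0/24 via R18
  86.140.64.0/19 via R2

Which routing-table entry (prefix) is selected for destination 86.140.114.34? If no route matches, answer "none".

Entries matching 86.140.114.34:
  84.0.0.0/6 (84.0.0.0 - 87.255.255.255)
  86.0.0.0/7 (86.0.0.0 - 87.255.255.255)
  86.128.0.0/11 (86.128.0.0 - 86.159.255.255)
  86.140.0.0/17 (86.140.0.0 - 86.140.127.255)
Most specific is 86.140.0.0/17.

86.140.0.0/17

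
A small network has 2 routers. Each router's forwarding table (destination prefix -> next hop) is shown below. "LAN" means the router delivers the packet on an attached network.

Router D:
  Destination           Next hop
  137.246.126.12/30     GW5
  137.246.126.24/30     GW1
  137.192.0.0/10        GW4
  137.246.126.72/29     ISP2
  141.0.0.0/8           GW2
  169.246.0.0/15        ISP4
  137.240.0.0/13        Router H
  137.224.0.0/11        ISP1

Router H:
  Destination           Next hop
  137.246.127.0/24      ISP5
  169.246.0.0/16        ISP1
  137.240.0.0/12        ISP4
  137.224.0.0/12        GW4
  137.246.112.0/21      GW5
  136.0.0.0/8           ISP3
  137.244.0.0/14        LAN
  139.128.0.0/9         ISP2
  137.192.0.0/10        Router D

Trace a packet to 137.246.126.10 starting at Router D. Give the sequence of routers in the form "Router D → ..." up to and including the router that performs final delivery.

Router D → Router H

At Router D: longest match for 137.246.126.10 is 137.240.0.0/13 -> Router H
At Router H: longest match for 137.246.126.10 is 137.244.0.0/14 -> LAN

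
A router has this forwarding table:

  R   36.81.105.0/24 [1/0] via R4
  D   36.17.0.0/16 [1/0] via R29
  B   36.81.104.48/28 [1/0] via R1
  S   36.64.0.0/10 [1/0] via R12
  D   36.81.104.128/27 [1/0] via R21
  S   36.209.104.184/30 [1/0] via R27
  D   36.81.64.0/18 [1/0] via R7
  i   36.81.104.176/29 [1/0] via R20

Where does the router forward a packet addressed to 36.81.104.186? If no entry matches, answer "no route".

R7

Routes whose prefix contains 36.81.104.186:
  36.64.0.0/10 (36.64.0.0 - 36.127.255.255) -> R12
  36.81.64.0/18 (36.81.64.0 - 36.81.127.255) -> R7
More-specific entries that do NOT match:
  36.209.104.184/30 (36.209.104.184 - 36.209.104.187) does not contain 36.81.104.186
  36.81.104.176/29 (36.81.104.176 - 36.81.104.183) does not contain 36.81.104.186
  36.81.104.48/28 (36.81.104.48 - 36.81.104.63) does not contain 36.81.104.186
  36.81.104.128/27 (36.81.104.128 - 36.81.104.159) does not contain 36.81.104.186
  36.81.105.0/24 (36.81.105.0 - 36.81.105.255) does not contain 36.81.104.186
Longest matching prefix is /18 -> next hop R7.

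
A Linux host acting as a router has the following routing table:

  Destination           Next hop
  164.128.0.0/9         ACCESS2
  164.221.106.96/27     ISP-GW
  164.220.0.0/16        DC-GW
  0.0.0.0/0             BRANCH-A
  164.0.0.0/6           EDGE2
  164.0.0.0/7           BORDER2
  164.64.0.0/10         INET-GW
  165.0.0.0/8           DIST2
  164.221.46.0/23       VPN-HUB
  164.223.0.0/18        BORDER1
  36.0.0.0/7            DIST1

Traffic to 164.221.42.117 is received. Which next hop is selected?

Routes whose prefix contains 164.221.42.117:
  0.0.0.0/0 (default, matches everything) -> BRANCH-A
  164.0.0.0/6 (164.0.0.0 - 167.255.255.255) -> EDGE2
  164.0.0.0/7 (164.0.0.0 - 165.255.255.255) -> BORDER2
  164.128.0.0/9 (164.128.0.0 - 164.255.255.255) -> ACCESS2
More-specific entries that do NOT match:
  164.221.106.96/27 (164.221.106.96 - 164.221.106.127) does not contain 164.221.42.117
  164.221.46.0/23 (164.221.46.0 - 164.221.47.255) does not contain 164.221.42.117
  164.223.0.0/18 (164.223.0.0 - 164.223.63.255) does not contain 164.221.42.117
  164.220.0.0/16 (164.220.0.0 - 164.220.255.255) does not contain 164.221.42.117
  164.64.0.0/10 (164.64.0.0 - 164.127.255.255) does not contain 164.221.42.117
Longest matching prefix is /9 -> next hop ACCESS2.

ACCESS2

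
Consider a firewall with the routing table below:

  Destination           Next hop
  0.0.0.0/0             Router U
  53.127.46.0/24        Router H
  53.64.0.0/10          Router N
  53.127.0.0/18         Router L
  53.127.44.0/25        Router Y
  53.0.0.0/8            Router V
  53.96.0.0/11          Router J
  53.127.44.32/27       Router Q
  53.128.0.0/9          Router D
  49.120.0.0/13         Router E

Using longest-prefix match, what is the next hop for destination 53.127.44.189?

Routes whose prefix contains 53.127.44.189:
  0.0.0.0/0 (default, matches everything) -> Router U
  53.0.0.0/8 (53.0.0.0 - 53.255.255.255) -> Router V
  53.64.0.0/10 (53.64.0.0 - 53.127.255.255) -> Router N
  53.96.0.0/11 (53.96.0.0 - 53.127.255.255) -> Router J
  53.127.0.0/18 (53.127.0.0 - 53.127.63.255) -> Router L
More-specific entries that do NOT match:
  53.127.44.32/27 (53.127.44.32 - 53.127.44.63) does not contain 53.127.44.189
  53.127.44.0/25 (53.127.44.0 - 53.127.44.127) does not contain 53.127.44.189
  53.127.46.0/24 (53.127.46.0 - 53.127.46.255) does not contain 53.127.44.189
Longest matching prefix is /18 -> next hop Router L.

Router L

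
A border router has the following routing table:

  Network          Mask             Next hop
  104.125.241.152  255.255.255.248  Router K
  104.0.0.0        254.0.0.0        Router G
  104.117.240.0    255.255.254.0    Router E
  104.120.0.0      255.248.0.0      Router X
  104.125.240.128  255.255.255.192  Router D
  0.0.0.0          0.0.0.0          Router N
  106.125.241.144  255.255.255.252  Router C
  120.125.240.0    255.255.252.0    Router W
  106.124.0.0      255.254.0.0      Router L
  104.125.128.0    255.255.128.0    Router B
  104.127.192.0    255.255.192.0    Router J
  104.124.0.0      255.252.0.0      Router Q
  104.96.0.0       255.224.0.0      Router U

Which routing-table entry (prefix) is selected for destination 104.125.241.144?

104.125.128.0/17

Entries matching 104.125.241.144:
  0.0.0.0/0 (default, matches everything)
  104.0.0.0/7 (104.0.0.0 - 105.255.255.255)
  104.96.0.0/11 (104.96.0.0 - 104.127.255.255)
  104.120.0.0/13 (104.120.0.0 - 104.127.255.255)
  104.124.0.0/14 (104.124.0.0 - 104.127.255.255)
  104.125.128.0/17 (104.125.128.0 - 104.125.255.255)
Most specific is 104.125.128.0/17.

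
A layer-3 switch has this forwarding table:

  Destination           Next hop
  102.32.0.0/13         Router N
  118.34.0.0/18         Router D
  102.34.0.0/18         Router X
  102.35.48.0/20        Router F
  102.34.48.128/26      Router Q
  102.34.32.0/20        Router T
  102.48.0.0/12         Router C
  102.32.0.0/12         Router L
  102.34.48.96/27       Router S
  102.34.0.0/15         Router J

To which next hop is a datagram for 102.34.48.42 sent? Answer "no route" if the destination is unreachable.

Routes whose prefix contains 102.34.48.42:
  102.32.0.0/12 (102.32.0.0 - 102.47.255.255) -> Router L
  102.32.0.0/13 (102.32.0.0 - 102.39.255.255) -> Router N
  102.34.0.0/15 (102.34.0.0 - 102.35.255.255) -> Router J
  102.34.0.0/18 (102.34.0.0 - 102.34.63.255) -> Router X
More-specific entries that do NOT match:
  102.34.48.96/27 (102.34.48.96 - 102.34.48.127) does not contain 102.34.48.42
  102.34.48.128/26 (102.34.48.128 - 102.34.48.191) does not contain 102.34.48.42
  102.35.48.0/20 (102.35.48.0 - 102.35.63.255) does not contain 102.34.48.42
  102.34.32.0/20 (102.34.32.0 - 102.34.47.255) does not contain 102.34.48.42
Longest matching prefix is /18 -> next hop Router X.

Router X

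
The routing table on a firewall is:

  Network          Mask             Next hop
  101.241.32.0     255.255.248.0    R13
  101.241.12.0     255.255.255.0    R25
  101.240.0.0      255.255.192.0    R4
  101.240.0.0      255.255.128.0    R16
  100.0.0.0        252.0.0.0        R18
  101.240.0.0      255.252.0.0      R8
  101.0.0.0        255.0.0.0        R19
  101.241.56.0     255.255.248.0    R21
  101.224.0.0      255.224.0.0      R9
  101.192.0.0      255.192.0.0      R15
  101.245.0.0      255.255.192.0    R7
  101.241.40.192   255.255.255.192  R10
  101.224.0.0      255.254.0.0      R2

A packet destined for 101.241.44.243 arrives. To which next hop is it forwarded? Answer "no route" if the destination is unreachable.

Routes whose prefix contains 101.241.44.243:
  100.0.0.0/6 (100.0.0.0 - 103.255.255.255) -> R18
  101.0.0.0/8 (101.0.0.0 - 101.255.255.255) -> R19
  101.192.0.0/10 (101.192.0.0 - 101.255.255.255) -> R15
  101.224.0.0/11 (101.224.0.0 - 101.255.255.255) -> R9
  101.240.0.0/14 (101.240.0.0 - 101.243.255.255) -> R8
More-specific entries that do NOT match:
  101.241.40.192/26 (101.241.40.192 - 101.241.40.255) does not contain 101.241.44.243
  101.241.12.0/24 (101.241.12.0 - 101.241.12.255) does not contain 101.241.44.243
  101.241.32.0/21 (101.241.32.0 - 101.241.39.255) does not contain 101.241.44.243
  101.241.56.0/21 (101.241.56.0 - 101.241.63.255) does not contain 101.241.44.243
  101.240.0.0/18 (101.240.0.0 - 101.240.63.255) does not contain 101.241.44.243
  101.245.0.0/18 (101.245.0.0 - 101.245.63.255) does not contain 101.241.44.243
  101.240.0.0/17 (101.240.0.0 - 101.240.127.255) does not contain 101.241.44.243
  101.224.0.0/15 (101.224.0.0 - 101.225.255.255) does not contain 101.241.44.243
Longest matching prefix is /14 -> next hop R8.

R8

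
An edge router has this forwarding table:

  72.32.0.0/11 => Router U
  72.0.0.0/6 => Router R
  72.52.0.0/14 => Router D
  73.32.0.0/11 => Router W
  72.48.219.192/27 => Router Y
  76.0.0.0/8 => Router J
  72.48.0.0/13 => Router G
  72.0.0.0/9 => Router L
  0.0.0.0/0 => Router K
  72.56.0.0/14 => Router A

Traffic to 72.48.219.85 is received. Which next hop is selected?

Routes whose prefix contains 72.48.219.85:
  0.0.0.0/0 (default, matches everything) -> Router K
  72.0.0.0/6 (72.0.0.0 - 75.255.255.255) -> Router R
  72.0.0.0/9 (72.0.0.0 - 72.127.255.255) -> Router L
  72.32.0.0/11 (72.32.0.0 - 72.63.255.255) -> Router U
  72.48.0.0/13 (72.48.0.0 - 72.55.255.255) -> Router G
More-specific entries that do NOT match:
  72.48.219.192/27 (72.48.219.192 - 72.48.219.223) does not contain 72.48.219.85
  72.52.0.0/14 (72.52.0.0 - 72.55.255.255) does not contain 72.48.219.85
  72.56.0.0/14 (72.56.0.0 - 72.59.255.255) does not contain 72.48.219.85
Longest matching prefix is /13 -> next hop Router G.

Router G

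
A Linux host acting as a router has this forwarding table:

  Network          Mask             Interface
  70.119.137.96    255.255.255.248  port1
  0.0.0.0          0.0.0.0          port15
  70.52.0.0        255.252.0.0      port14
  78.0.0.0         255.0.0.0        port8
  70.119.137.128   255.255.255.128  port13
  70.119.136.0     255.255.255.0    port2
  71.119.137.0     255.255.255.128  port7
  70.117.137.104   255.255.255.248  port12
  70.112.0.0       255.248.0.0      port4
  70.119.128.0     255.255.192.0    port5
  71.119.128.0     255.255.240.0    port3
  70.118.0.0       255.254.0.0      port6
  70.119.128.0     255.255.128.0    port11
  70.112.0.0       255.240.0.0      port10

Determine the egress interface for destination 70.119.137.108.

port5

Routes whose prefix contains 70.119.137.108:
  0.0.0.0/0 (default, matches everything) -> port15
  70.112.0.0/12 (70.112.0.0 - 70.127.255.255) -> port10
  70.112.0.0/13 (70.112.0.0 - 70.119.255.255) -> port4
  70.118.0.0/15 (70.118.0.0 - 70.119.255.255) -> port6
  70.119.128.0/17 (70.119.128.0 - 70.119.255.255) -> port11
  70.119.128.0/18 (70.119.128.0 - 70.119.191.255) -> port5
More-specific entries that do NOT match:
  70.119.137.96/29 (70.119.137.96 - 70.119.137.103) does not contain 70.119.137.108
  70.117.137.104/29 (70.117.137.104 - 70.117.137.111) does not contain 70.119.137.108
  70.119.137.128/25 (70.119.137.128 - 70.119.137.255) does not contain 70.119.137.108
  71.119.137.0/25 (71.119.137.0 - 71.119.137.127) does not contain 70.119.137.108
  70.119.136.0/24 (70.119.136.0 - 70.119.136.255) does not contain 70.119.137.108
  71.119.128.0/20 (71.119.128.0 - 71.119.143.255) does not contain 70.119.137.108
Longest matching prefix is /18 -> interface port5.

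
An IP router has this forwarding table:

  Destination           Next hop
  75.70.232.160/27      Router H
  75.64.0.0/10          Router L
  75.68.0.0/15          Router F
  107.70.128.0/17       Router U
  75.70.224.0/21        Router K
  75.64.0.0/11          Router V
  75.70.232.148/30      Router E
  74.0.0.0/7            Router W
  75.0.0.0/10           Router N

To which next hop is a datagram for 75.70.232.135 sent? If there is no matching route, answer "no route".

Router V

Routes whose prefix contains 75.70.232.135:
  74.0.0.0/7 (74.0.0.0 - 75.255.255.255) -> Router W
  75.64.0.0/10 (75.64.0.0 - 75.127.255.255) -> Router L
  75.64.0.0/11 (75.64.0.0 - 75.95.255.255) -> Router V
More-specific entries that do NOT match:
  75.70.232.148/30 (75.70.232.148 - 75.70.232.151) does not contain 75.70.232.135
  75.70.232.160/27 (75.70.232.160 - 75.70.232.191) does not contain 75.70.232.135
  75.70.224.0/21 (75.70.224.0 - 75.70.231.255) does not contain 75.70.232.135
  107.70.128.0/17 (107.70.128.0 - 107.70.255.255) does not contain 75.70.232.135
  75.68.0.0/15 (75.68.0.0 - 75.69.255.255) does not contain 75.70.232.135
Longest matching prefix is /11 -> next hop Router V.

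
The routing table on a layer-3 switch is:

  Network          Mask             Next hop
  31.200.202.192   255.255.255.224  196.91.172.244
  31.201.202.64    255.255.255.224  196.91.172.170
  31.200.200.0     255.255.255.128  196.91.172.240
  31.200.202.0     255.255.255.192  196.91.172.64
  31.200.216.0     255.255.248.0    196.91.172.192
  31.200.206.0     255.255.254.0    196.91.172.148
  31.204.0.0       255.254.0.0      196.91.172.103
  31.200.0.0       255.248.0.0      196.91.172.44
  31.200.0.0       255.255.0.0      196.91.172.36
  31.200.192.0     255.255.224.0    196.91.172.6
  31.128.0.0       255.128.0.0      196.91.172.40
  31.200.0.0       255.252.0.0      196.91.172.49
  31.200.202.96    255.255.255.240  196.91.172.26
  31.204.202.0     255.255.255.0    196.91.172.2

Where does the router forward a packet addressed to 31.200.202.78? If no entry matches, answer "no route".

196.91.172.6

Routes whose prefix contains 31.200.202.78:
  31.128.0.0/9 (31.128.0.0 - 31.255.255.255) -> 196.91.172.40
  31.200.0.0/13 (31.200.0.0 - 31.207.255.255) -> 196.91.172.44
  31.200.0.0/14 (31.200.0.0 - 31.203.255.255) -> 196.91.172.49
  31.200.0.0/16 (31.200.0.0 - 31.200.255.255) -> 196.91.172.36
  31.200.192.0/19 (31.200.192.0 - 31.200.223.255) -> 196.91.172.6
More-specific entries that do NOT match:
  31.200.202.96/28 (31.200.202.96 - 31.200.202.111) does not contain 31.200.202.78
  31.200.202.192/27 (31.200.202.192 - 31.200.202.223) does not contain 31.200.202.78
  31.201.202.64/27 (31.201.202.64 - 31.201.202.95) does not contain 31.200.202.78
  31.200.202.0/26 (31.200.202.0 - 31.200.202.63) does not contain 31.200.202.78
  31.200.200.0/25 (31.200.200.0 - 31.200.200.127) does not contain 31.200.202.78
  31.204.202.0/24 (31.204.202.0 - 31.204.202.255) does not contain 31.200.202.78
  31.200.206.0/23 (31.200.206.0 - 31.200.207.255) does not contain 31.200.202.78
  31.200.216.0/21 (31.200.216.0 - 31.200.223.255) does not contain 31.200.202.78
Longest matching prefix is /19 -> next hop 196.91.172.6.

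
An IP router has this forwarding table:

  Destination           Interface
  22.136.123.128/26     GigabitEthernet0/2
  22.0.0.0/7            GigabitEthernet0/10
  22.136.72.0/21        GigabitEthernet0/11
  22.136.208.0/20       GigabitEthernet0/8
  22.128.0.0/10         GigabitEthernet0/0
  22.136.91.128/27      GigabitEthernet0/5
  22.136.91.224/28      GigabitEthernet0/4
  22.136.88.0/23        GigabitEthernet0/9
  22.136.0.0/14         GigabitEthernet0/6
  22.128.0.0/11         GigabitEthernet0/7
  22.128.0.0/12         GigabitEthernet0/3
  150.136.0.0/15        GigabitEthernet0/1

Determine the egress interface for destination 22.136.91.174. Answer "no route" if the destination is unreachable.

Routes whose prefix contains 22.136.91.174:
  22.0.0.0/7 (22.0.0.0 - 23.255.255.255) -> GigabitEthernet0/10
  22.128.0.0/10 (22.128.0.0 - 22.191.255.255) -> GigabitEthernet0/0
  22.128.0.0/11 (22.128.0.0 - 22.159.255.255) -> GigabitEthernet0/7
  22.128.0.0/12 (22.128.0.0 - 22.143.255.255) -> GigabitEthernet0/3
  22.136.0.0/14 (22.136.0.0 - 22.139.255.255) -> GigabitEthernet0/6
More-specific entries that do NOT match:
  22.136.91.224/28 (22.136.91.224 - 22.136.91.239) does not contain 22.136.91.174
  22.136.91.128/27 (22.136.91.128 - 22.136.91.159) does not contain 22.136.91.174
  22.136.123.128/26 (22.136.123.128 - 22.136.123.191) does not contain 22.136.91.174
  22.136.88.0/23 (22.136.88.0 - 22.136.89.255) does not contain 22.136.91.174
  22.136.72.0/21 (22.136.72.0 - 22.136.79.255) does not contain 22.136.91.174
  22.136.208.0/20 (22.136.208.0 - 22.136.223.255) does not contain 22.136.91.174
  150.136.0.0/15 (150.136.0.0 - 150.137.255.255) does not contain 22.136.91.174
Longest matching prefix is /14 -> interface GigabitEthernet0/6.

GigabitEthernet0/6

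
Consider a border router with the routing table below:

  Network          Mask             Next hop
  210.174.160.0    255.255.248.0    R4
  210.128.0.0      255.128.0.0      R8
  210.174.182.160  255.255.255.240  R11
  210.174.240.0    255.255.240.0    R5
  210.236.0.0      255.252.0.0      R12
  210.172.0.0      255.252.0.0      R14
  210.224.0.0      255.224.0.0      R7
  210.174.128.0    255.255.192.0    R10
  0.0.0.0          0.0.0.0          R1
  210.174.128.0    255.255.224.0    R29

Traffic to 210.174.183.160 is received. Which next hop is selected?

R10

Routes whose prefix contains 210.174.183.160:
  0.0.0.0/0 (default, matches everything) -> R1
  210.128.0.0/9 (210.128.0.0 - 210.255.255.255) -> R8
  210.172.0.0/14 (210.172.0.0 - 210.175.255.255) -> R14
  210.174.128.0/18 (210.174.128.0 - 210.174.191.255) -> R10
More-specific entries that do NOT match:
  210.174.182.160/28 (210.174.182.160 - 210.174.182.175) does not contain 210.174.183.160
  210.174.160.0/21 (210.174.160.0 - 210.174.167.255) does not contain 210.174.183.160
  210.174.240.0/20 (210.174.240.0 - 210.174.255.255) does not contain 210.174.183.160
  210.174.128.0/19 (210.174.128.0 - 210.174.159.255) does not contain 210.174.183.160
Longest matching prefix is /18 -> next hop R10.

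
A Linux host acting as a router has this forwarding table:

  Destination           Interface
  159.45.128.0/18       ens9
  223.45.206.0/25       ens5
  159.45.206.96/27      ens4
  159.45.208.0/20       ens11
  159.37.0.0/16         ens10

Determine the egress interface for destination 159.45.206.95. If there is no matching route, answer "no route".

No entry's prefix contains 159.45.206.95; there is no default route.

no route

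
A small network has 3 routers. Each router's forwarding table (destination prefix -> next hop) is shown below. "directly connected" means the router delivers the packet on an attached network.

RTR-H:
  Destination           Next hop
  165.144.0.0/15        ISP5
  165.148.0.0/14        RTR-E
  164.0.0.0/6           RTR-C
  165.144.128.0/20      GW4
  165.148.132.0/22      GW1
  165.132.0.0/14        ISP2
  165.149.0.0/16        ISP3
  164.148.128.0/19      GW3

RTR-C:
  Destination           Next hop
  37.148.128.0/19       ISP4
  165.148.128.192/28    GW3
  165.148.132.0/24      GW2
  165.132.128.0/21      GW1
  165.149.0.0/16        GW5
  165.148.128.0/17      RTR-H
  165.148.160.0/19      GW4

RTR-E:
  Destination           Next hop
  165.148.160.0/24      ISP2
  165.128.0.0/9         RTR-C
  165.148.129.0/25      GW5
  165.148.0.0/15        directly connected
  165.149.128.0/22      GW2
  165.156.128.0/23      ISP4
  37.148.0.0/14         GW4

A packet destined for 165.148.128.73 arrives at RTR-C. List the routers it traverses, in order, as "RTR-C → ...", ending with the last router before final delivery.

At RTR-C: longest match for 165.148.128.73 is 165.148.128.0/17 -> RTR-H
At RTR-H: longest match for 165.148.128.73 is 165.148.0.0/14 -> RTR-E
At RTR-E: longest match for 165.148.128.73 is 165.148.0.0/15 -> directly connected

RTR-C → RTR-H → RTR-E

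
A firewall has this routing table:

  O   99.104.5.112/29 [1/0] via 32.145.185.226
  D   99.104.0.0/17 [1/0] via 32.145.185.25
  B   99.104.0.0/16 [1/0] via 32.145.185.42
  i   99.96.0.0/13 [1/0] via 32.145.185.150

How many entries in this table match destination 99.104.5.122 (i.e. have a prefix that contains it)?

2

Prefixes containing 99.104.5.122:
  99.104.0.0/16 (99.104.0.0 - 99.104.255.255)
  99.104.0.0/17 (99.104.0.0 - 99.104.127.255)
Total matching entries: 2.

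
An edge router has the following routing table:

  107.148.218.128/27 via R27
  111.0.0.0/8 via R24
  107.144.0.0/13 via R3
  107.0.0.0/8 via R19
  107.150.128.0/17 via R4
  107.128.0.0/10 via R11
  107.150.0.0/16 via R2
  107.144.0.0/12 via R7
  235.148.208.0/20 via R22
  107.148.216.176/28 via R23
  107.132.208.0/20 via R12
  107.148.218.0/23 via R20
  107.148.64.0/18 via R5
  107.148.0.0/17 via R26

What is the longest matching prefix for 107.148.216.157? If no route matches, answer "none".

107.144.0.0/13

Entries matching 107.148.216.157:
  107.0.0.0/8 (107.0.0.0 - 107.255.255.255)
  107.128.0.0/10 (107.128.0.0 - 107.191.255.255)
  107.144.0.0/12 (107.144.0.0 - 107.159.255.255)
  107.144.0.0/13 (107.144.0.0 - 107.151.255.255)
Most specific is 107.144.0.0/13.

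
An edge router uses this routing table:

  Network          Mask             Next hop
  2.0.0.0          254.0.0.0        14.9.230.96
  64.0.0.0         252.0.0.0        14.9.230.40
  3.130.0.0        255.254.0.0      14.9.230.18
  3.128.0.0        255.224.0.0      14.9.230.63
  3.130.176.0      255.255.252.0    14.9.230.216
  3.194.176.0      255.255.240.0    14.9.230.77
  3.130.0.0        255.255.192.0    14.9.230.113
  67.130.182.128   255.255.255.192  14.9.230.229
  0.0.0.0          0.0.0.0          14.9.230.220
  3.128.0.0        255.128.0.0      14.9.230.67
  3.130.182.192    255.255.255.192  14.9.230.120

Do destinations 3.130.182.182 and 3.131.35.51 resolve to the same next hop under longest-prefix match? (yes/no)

3.130.182.182: longest match 3.130.0.0/15 -> 14.9.230.18
3.131.35.51: longest match 3.130.0.0/15 -> 14.9.230.18

yes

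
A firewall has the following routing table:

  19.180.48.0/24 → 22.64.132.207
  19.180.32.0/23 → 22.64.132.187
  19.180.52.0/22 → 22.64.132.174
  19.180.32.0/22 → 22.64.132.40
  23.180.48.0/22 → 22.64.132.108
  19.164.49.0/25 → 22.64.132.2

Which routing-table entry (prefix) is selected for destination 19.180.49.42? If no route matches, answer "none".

none

19.180.49.42 is outside every listed prefix and there is no default route.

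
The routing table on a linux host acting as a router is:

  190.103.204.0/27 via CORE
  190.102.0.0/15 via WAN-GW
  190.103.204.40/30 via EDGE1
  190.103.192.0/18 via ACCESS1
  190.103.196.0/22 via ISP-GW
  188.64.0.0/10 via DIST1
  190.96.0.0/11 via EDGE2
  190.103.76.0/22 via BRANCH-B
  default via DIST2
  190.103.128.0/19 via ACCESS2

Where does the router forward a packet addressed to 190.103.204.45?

ACCESS1

Routes whose prefix contains 190.103.204.45:
  0.0.0.0/0 (default, matches everything) -> DIST2
  190.96.0.0/11 (190.96.0.0 - 190.127.255.255) -> EDGE2
  190.102.0.0/15 (190.102.0.0 - 190.103.255.255) -> WAN-GW
  190.103.192.0/18 (190.103.192.0 - 190.103.255.255) -> ACCESS1
More-specific entries that do NOT match:
  190.103.204.40/30 (190.103.204.40 - 190.103.204.43) does not contain 190.103.204.45
  190.103.204.0/27 (190.103.204.0 - 190.103.204.31) does not contain 190.103.204.45
  190.103.196.0/22 (190.103.196.0 - 190.103.199.255) does not contain 190.103.204.45
  190.103.76.0/22 (190.103.76.0 - 190.103.79.255) does not contain 190.103.204.45
  190.103.128.0/19 (190.103.128.0 - 190.103.159.255) does not contain 190.103.204.45
Longest matching prefix is /18 -> next hop ACCESS1.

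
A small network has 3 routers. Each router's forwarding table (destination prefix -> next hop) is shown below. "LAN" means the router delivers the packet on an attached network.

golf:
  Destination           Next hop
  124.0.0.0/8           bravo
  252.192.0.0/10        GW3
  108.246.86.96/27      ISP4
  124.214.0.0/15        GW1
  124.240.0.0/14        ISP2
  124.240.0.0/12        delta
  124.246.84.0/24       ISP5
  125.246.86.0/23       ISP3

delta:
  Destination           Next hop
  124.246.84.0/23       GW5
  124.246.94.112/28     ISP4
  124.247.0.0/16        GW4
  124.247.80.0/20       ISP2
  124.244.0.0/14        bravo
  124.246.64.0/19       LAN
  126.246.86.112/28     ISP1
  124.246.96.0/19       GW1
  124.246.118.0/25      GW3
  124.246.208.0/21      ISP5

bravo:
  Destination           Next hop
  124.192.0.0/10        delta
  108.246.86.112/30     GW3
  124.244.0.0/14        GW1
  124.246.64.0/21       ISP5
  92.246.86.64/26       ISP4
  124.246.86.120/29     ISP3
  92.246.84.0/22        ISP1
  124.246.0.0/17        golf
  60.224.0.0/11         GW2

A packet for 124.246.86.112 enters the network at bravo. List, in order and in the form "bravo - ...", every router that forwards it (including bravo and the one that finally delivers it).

bravo - golf - delta

At bravo: longest match for 124.246.86.112 is 124.246.0.0/17 -> golf
At golf: longest match for 124.246.86.112 is 124.240.0.0/12 -> delta
At delta: longest match for 124.246.86.112 is 124.246.64.0/19 -> LAN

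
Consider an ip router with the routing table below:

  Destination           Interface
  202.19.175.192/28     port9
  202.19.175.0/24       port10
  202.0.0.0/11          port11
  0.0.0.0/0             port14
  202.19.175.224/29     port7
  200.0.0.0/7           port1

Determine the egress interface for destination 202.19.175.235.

port10

Routes whose prefix contains 202.19.175.235:
  0.0.0.0/0 (default, matches everything) -> port14
  202.0.0.0/11 (202.0.0.0 - 202.31.255.255) -> port11
  202.19.175.0/24 (202.19.175.0 - 202.19.175.255) -> port10
More-specific entries that do NOT match:
  202.19.175.224/29 (202.19.175.224 - 202.19.175.231) does not contain 202.19.175.235
  202.19.175.192/28 (202.19.175.192 - 202.19.175.207) does not contain 202.19.175.235
Longest matching prefix is /24 -> interface port10.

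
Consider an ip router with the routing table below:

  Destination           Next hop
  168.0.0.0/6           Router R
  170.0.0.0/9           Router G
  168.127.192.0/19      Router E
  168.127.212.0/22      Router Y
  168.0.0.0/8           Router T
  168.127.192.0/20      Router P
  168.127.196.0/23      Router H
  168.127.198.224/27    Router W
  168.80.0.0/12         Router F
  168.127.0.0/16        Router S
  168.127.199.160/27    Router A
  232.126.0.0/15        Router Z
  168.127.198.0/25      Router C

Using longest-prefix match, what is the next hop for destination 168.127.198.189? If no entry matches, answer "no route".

Routes whose prefix contains 168.127.198.189:
  168.0.0.0/6 (168.0.0.0 - 171.255.255.255) -> Router R
  168.0.0.0/8 (168.0.0.0 - 168.255.255.255) -> Router T
  168.127.0.0/16 (168.127.0.0 - 168.127.255.255) -> Router S
  168.127.192.0/19 (168.127.192.0 - 168.127.223.255) -> Router E
  168.127.192.0/20 (168.127.192.0 - 168.127.207.255) -> Router P
More-specific entries that do NOT match:
  168.127.198.224/27 (168.127.198.224 - 168.127.198.255) does not contain 168.127.198.189
  168.127.199.160/27 (168.127.199.160 - 168.127.199.191) does not contain 168.127.198.189
  168.127.198.0/25 (168.127.198.0 - 168.127.198.127) does not contain 168.127.198.189
  168.127.196.0/23 (168.127.196.0 - 168.127.197.255) does not contain 168.127.198.189
  168.127.212.0/22 (168.127.212.0 - 168.127.215.255) does not contain 168.127.198.189
Longest matching prefix is /20 -> next hop Router P.

Router P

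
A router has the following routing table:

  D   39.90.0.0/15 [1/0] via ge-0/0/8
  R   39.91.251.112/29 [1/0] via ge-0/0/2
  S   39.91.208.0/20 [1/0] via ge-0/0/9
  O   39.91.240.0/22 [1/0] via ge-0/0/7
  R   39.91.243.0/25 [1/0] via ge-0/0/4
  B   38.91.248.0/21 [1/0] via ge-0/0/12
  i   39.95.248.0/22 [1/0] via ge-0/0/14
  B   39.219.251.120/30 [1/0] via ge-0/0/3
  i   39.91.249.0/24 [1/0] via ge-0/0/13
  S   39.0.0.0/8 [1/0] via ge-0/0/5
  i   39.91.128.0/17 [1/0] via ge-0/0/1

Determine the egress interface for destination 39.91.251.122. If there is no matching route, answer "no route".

ge-0/0/1

Routes whose prefix contains 39.91.251.122:
  39.0.0.0/8 (39.0.0.0 - 39.255.255.255) -> ge-0/0/5
  39.90.0.0/15 (39.90.0.0 - 39.91.255.255) -> ge-0/0/8
  39.91.128.0/17 (39.91.128.0 - 39.91.255.255) -> ge-0/0/1
More-specific entries that do NOT match:
  39.219.251.120/30 (39.219.251.120 - 39.219.251.123) does not contain 39.91.251.122
  39.91.251.112/29 (39.91.251.112 - 39.91.251.119) does not contain 39.91.251.122
  39.91.243.0/25 (39.91.243.0 - 39.91.243.127) does not contain 39.91.251.122
  39.91.249.0/24 (39.91.249.0 - 39.91.249.255) does not contain 39.91.251.122
  39.91.240.0/22 (39.91.240.0 - 39.91.243.255) does not contain 39.91.251.122
  39.95.248.0/22 (39.95.248.0 - 39.95.251.255) does not contain 39.91.251.122
  38.91.248.0/21 (38.91.248.0 - 38.91.255.255) does not contain 39.91.251.122
  39.91.208.0/20 (39.91.208.0 - 39.91.223.255) does not contain 39.91.251.122
Longest matching prefix is /17 -> interface ge-0/0/1.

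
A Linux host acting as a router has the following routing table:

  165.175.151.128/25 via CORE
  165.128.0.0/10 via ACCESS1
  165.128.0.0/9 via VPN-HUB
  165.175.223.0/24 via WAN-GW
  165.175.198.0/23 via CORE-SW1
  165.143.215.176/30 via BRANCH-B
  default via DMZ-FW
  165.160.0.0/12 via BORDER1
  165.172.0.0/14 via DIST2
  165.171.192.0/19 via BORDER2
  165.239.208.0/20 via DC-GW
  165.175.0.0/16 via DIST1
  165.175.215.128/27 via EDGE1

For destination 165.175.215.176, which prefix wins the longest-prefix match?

165.175.0.0/16

Entries matching 165.175.215.176:
  0.0.0.0/0 (default, matches everything)
  165.128.0.0/9 (165.128.0.0 - 165.255.255.255)
  165.128.0.0/10 (165.128.0.0 - 165.191.255.255)
  165.160.0.0/12 (165.160.0.0 - 165.175.255.255)
  165.172.0.0/14 (165.172.0.0 - 165.175.255.255)
  165.175.0.0/16 (165.175.0.0 - 165.175.255.255)
Most specific is 165.175.0.0/16.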